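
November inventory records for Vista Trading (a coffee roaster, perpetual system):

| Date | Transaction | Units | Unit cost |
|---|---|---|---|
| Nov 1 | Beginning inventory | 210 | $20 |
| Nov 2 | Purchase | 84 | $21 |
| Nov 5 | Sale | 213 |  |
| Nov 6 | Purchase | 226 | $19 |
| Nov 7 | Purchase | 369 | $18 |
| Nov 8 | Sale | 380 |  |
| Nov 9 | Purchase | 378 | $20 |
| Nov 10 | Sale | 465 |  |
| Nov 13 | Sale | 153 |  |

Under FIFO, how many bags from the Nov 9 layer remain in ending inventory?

Nov 5, 213 sold [FIFO — oldest first]: 210 @ $20 + 3 @ $21 = $4,263
Nov 8, 380 sold [FIFO — oldest first]: 81 @ $21 + 226 @ $19 + 73 @ $18 = $7,309
Nov 10, 465 sold [FIFO — oldest first]: 296 @ $18 + 169 @ $20 = $8,708
Nov 13, 153 sold [FIFO — oldest first]: 153 @ $20 = $3,060
Total COGS = $4,263 + $7,309 + $8,708 + $3,060 = $23,340
Ending inventory: 56 @ $20 = $1,120

56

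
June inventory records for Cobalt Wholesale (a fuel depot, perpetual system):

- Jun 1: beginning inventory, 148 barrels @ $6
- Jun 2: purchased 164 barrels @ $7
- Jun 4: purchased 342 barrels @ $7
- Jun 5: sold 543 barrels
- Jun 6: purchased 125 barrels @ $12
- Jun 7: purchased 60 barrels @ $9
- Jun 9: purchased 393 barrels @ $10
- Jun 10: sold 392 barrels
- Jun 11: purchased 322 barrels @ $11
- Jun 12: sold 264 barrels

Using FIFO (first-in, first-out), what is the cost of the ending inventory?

Jun 5, 543 sold [FIFO — oldest first]: 148 @ $6 + 164 @ $7 + 231 @ $7 = $3,653
Jun 10, 392 sold [FIFO — oldest first]: 111 @ $7 + 125 @ $12 + 60 @ $9 + 96 @ $10 = $3,777
Jun 12, 264 sold [FIFO — oldest first]: 264 @ $10 = $2,640
Total COGS = $3,653 + $3,777 + $2,640 = $10,070
Ending inventory: 33 @ $10 + 322 @ $11 = $3,872
Check: goods available $13,942 = COGS $10,070 + ending $3,872

Ending inventory = $3,872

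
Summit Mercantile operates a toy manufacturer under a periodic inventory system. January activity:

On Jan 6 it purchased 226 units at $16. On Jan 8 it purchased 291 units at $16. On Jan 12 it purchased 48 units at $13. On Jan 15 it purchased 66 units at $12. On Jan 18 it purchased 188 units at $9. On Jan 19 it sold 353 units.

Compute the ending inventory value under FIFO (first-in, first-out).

Jan 19, 353 sold [FIFO — oldest first]: 226 @ $16 + 127 @ $16 = $5,648
Ending inventory: 164 @ $16 + 48 @ $13 + 66 @ $12 + 188 @ $9 = $5,732

Ending inventory = $5,732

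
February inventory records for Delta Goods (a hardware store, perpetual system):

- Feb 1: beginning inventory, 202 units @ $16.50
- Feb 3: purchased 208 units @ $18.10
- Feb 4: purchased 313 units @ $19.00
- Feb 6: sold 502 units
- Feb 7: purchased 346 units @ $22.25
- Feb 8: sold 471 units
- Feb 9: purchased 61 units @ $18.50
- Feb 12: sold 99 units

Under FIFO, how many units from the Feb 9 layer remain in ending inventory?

Feb 6, 502 sold [FIFO — oldest first]: 202 @ $16.50 + 208 @ $18.10 + 92 @ $19.00 = $8,845.80
Feb 8, 471 sold [FIFO — oldest first]: 221 @ $19.00 + 250 @ $22.25 = $9,761.50
Feb 12, 99 sold [FIFO — oldest first]: 96 @ $22.25 + 3 @ $18.50 = $2,191.50
Total COGS = $8,845.80 + $9,761.50 + $2,191.50 = $20,798.80
Ending inventory: 58 @ $18.50 = $1,073.00
Check: goods available $21,871.80 = COGS $20,798.80 + ending $1,073.00

58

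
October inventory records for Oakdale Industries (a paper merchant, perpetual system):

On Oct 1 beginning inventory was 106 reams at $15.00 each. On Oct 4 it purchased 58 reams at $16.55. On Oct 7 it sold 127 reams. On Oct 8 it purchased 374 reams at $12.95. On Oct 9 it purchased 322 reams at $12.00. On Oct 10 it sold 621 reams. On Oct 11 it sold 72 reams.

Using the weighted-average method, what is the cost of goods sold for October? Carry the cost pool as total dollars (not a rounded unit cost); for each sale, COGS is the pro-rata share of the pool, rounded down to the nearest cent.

After Oct 1: 106 on hand, pool $1,590.00 (≈ $15.0000 each)
After Oct 4: 164 on hand, pool $2,549.90 (≈ $15.5482 each)
Oct 7, sell 127: 127/164 × $2,549.90 → $1,974.61
After Oct 8: 411 on hand, pool $5,418.59 (≈ $13.1839 each)
After Oct 9: 733 on hand, pool $9,282.59 (≈ $12.6638 each)
Oct 10, sell 621: 621/733 × $9,282.59 → $7,864.24
Oct 11, sell 72: 72/112 × $1,418.35 → $911.79
Total COGS = $1,974.61 + $7,864.24 + $911.79 = $10,750.64
Ending inventory (cost pool remaining) = $506.56
Check: goods available $11,257.20 = COGS $10,750.64 + ending $506.56

COGS = $10,750.64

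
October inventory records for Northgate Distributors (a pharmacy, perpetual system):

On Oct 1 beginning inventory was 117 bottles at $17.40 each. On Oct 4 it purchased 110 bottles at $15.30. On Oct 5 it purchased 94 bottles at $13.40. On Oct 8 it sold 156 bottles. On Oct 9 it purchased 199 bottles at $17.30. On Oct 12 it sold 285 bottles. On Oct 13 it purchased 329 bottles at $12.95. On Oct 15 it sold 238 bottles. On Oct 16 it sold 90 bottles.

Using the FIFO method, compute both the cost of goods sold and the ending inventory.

Oct 8, 156 sold [FIFO — oldest first]: 117 @ $17.40 + 39 @ $15.30 = $2,632.50
Oct 12, 285 sold [FIFO — oldest first]: 71 @ $15.30 + 94 @ $13.40 + 120 @ $17.30 = $4,421.90
Oct 15, 238 sold [FIFO — oldest first]: 79 @ $17.30 + 159 @ $12.95 = $3,425.75
Oct 16, 90 sold [FIFO — oldest first]: 90 @ $12.95 = $1,165.50
Total COGS = $2,632.50 + $4,421.90 + $3,425.75 + $1,165.50 = $11,645.65
Ending inventory: 80 @ $12.95 = $1,036.00
Check: goods available $12,681.65 = COGS $11,645.65 + ending $1,036.00

COGS = $11,645.65; ending inventory = $1,036.00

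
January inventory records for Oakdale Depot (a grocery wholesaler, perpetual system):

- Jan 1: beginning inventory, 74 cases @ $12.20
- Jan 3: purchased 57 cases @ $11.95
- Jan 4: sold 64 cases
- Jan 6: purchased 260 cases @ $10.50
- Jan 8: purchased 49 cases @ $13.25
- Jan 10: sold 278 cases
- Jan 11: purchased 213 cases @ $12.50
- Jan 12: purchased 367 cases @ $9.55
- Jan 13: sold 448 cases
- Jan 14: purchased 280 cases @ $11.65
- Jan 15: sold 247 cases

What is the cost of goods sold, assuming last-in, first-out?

COGS = $11,215.20

Jan 4, 64 sold [LIFO — newest first]: 57 @ $11.95 + 7 @ $12.20 = $766.55
Jan 10, 278 sold [LIFO — newest first]: 49 @ $13.25 + 229 @ $10.50 = $3,053.75
Jan 13, 448 sold [LIFO — newest first]: 367 @ $9.55 + 81 @ $12.50 = $4,517.35
Jan 15, 247 sold [LIFO — newest first]: 247 @ $11.65 = $2,877.55
Total COGS = $766.55 + $3,053.75 + $4,517.35 + $2,877.55 = $11,215.20
Ending inventory: 67 @ $12.20 + 31 @ $10.50 + 132 @ $12.50 + 33 @ $11.65 = $3,177.35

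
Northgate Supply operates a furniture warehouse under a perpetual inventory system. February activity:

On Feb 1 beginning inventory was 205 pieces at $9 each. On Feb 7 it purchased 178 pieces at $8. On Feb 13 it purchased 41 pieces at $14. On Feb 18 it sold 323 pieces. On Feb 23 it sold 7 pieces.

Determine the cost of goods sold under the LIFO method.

Feb 18, 323 sold [LIFO — newest first]: 41 @ $14 + 178 @ $8 + 104 @ $9 = $2,934
Feb 23, 7 sold [LIFO — newest first]: 7 @ $9 = $63
Total COGS = $2,934 + $63 = $2,997
Ending inventory: 94 @ $9 = $846

COGS = $2,997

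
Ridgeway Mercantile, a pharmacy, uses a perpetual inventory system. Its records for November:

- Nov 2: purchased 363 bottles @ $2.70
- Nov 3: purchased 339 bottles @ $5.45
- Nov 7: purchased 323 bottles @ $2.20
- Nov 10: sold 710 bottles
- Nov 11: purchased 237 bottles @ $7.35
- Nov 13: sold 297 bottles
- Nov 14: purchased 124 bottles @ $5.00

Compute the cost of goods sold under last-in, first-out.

Nov 10, 710 sold [LIFO — newest first]: 323 @ $2.20 + 339 @ $5.45 + 48 @ $2.70 = $2,687.75
Nov 13, 297 sold [LIFO — newest first]: 237 @ $7.35 + 60 @ $2.70 = $1,903.95
Total COGS = $2,687.75 + $1,903.95 = $4,591.70
Ending inventory: 255 @ $2.70 + 124 @ $5.00 = $1,308.50
Check: goods available $5,900.20 = COGS $4,591.70 + ending $1,308.50

COGS = $4,591.70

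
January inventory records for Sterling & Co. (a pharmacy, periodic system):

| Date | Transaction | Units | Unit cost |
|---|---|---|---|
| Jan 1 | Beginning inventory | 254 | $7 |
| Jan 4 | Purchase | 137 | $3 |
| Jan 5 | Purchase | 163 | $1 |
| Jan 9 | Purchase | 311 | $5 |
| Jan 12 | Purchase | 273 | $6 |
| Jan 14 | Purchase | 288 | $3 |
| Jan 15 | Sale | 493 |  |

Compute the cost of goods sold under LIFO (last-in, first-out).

COGS = $2,094

Jan 15, 493 sold [LIFO — newest first]: 288 @ $3 + 205 @ $6 = $2,094
Ending inventory: 254 @ $7 + 137 @ $3 + 163 @ $1 + 311 @ $5 + 68 @ $6 = $4,315
Check: goods available $6,409 = COGS $2,094 + ending $4,315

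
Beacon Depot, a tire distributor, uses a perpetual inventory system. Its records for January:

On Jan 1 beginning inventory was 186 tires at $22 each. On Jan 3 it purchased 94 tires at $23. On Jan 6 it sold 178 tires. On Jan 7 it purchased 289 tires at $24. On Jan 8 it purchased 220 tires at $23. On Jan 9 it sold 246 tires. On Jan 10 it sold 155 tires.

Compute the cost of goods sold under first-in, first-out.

COGS = $13,420

Jan 6, 178 sold [FIFO — oldest first]: 178 @ $22 = $3,916
Jan 9, 246 sold [FIFO — oldest first]: 8 @ $22 + 94 @ $23 + 144 @ $24 = $5,794
Jan 10, 155 sold [FIFO — oldest first]: 145 @ $24 + 10 @ $23 = $3,710
Total COGS = $3,916 + $5,794 + $3,710 = $13,420
Ending inventory: 210 @ $23 = $4,830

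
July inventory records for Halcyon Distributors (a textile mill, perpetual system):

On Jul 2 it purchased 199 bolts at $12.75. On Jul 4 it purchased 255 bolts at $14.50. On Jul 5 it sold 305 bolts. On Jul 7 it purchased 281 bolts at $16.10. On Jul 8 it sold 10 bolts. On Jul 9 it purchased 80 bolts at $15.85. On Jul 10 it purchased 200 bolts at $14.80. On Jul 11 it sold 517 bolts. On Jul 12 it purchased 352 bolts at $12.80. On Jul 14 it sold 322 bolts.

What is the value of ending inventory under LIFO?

Jul 5, 305 sold [LIFO — newest first]: 255 @ $14.50 + 50 @ $12.75 = $4,335.00
Jul 8, 10 sold [LIFO — newest first]: 10 @ $16.10 = $161.00
Jul 11, 517 sold [LIFO — newest first]: 200 @ $14.80 + 80 @ $15.85 + 237 @ $16.10 = $8,043.70
Jul 14, 322 sold [LIFO — newest first]: 322 @ $12.80 = $4,121.60
Total COGS = $4,335.00 + $161.00 + $8,043.70 + $4,121.60 = $16,661.30
Ending inventory: 149 @ $12.75 + 34 @ $16.10 + 30 @ $12.80 = $2,831.15
Check: goods available $19,492.45 = COGS $16,661.30 + ending $2,831.15

Ending inventory = $2,831.15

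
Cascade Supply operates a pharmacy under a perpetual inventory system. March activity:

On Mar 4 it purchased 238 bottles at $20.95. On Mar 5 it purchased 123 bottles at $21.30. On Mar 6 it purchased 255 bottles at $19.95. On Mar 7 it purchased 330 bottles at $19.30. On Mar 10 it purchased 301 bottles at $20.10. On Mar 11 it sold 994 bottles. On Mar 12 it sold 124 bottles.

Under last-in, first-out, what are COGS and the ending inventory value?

Mar 11, 994 sold [LIFO — newest first]: 301 @ $20.10 + 330 @ $19.30 + 255 @ $19.95 + 108 @ $21.30 = $19,806.75
Mar 12, 124 sold [LIFO — newest first]: 15 @ $21.30 + 109 @ $20.95 = $2,603.05
Total COGS = $19,806.75 + $2,603.05 = $22,409.80
Ending inventory: 129 @ $20.95 = $2,702.55

COGS = $22,409.80; ending inventory = $2,702.55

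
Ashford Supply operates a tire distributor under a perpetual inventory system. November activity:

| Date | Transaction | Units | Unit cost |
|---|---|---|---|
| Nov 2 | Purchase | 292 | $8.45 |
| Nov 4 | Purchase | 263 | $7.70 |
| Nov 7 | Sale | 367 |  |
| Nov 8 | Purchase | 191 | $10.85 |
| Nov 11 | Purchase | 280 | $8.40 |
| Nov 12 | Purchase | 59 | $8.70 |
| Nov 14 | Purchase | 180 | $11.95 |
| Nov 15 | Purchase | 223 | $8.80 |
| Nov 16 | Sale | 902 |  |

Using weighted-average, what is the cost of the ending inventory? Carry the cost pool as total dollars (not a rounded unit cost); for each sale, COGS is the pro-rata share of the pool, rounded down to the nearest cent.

After Nov 2: 292 on hand, pool $2,467.40 (≈ $8.4500 each)
After Nov 4: 555 on hand, pool $4,492.50 (≈ $8.0946 each)
Nov 7, sell 367: 367/555 × $4,492.50 → $2,970.71
After Nov 8: 379 on hand, pool $3,594.14 (≈ $9.4832 each)
After Nov 11: 659 on hand, pool $5,946.14 (≈ $9.0230 each)
After Nov 12: 718 on hand, pool $6,459.44 (≈ $8.9964 each)
After Nov 14: 898 on hand, pool $8,610.44 (≈ $9.5885 each)
After Nov 15: 1121 on hand, pool $10,572.84 (≈ $9.4316 each)
Nov 16, sell 902: 902/1121 × $10,572.84 → $8,507.31
Total COGS = $2,970.71 + $8,507.31 = $11,478.02
Ending inventory (cost pool remaining) = $2,065.53
Check: goods available $13,543.55 = COGS $11,478.02 + ending $2,065.53

Ending inventory = $2,065.53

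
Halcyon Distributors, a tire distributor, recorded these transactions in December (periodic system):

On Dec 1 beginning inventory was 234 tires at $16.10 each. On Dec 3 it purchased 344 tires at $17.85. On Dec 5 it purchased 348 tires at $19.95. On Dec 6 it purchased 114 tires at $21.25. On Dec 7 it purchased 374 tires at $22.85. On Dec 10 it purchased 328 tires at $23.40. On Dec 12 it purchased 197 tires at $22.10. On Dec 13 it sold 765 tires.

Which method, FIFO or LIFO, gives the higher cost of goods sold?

FIFO COGS: 234 @ $16.10 + 344 @ $17.85 + 187 @ $19.95 = $13,638.45
LIFO COGS: 197 @ $22.10 + 328 @ $23.40 + 240 @ $22.85 = $17,512.90

LIFO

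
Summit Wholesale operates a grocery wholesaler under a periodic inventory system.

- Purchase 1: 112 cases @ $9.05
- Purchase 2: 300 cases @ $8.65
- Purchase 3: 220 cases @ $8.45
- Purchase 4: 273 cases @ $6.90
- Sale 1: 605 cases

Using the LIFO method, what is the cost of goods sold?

COGS = $4,711.50

Sale 1 (605) [LIFO — newest first]: 273 @ $6.90 + 220 @ $8.45 + 112 @ $8.65 = $4,711.50
Ending inventory: 112 @ $9.05 + 188 @ $8.65 = $2,639.80
Check: goods available $7,351.30 = COGS $4,711.50 + ending $2,639.80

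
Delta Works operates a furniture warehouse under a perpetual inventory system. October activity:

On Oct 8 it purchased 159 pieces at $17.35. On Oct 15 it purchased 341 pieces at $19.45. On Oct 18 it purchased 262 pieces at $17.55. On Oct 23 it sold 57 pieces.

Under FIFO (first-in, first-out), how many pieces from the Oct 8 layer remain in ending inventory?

102

Oct 23, 57 sold [FIFO — oldest first]: 57 @ $17.35 = $988.95
Ending inventory: 102 @ $17.35 + 341 @ $19.45 + 262 @ $17.55 = $13,000.25
Check: goods available $13,989.20 = COGS $988.95 + ending $13,000.25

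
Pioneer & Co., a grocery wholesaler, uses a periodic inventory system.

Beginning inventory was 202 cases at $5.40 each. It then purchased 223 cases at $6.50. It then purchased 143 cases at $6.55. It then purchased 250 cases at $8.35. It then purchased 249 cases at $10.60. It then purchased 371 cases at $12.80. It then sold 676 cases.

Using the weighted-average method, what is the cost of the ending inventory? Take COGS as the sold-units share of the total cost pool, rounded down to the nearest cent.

Ending inventory = $6,863.65

Sale 1, sell 676: 676/1438 × $12,952.65 → $6,089.00
Ending inventory (cost pool remaining) = $6,863.65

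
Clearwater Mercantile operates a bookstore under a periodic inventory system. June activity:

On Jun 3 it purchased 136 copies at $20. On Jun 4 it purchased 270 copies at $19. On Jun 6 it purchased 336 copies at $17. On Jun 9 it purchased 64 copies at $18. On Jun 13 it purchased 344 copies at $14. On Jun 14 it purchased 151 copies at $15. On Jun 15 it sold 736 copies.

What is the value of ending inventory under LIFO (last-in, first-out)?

Ending inventory = $10,553

Jun 15, 736 sold [LIFO — newest first]: 151 @ $15 + 344 @ $14 + 64 @ $18 + 177 @ $17 = $11,242
Ending inventory: 136 @ $20 + 270 @ $19 + 159 @ $17 = $10,553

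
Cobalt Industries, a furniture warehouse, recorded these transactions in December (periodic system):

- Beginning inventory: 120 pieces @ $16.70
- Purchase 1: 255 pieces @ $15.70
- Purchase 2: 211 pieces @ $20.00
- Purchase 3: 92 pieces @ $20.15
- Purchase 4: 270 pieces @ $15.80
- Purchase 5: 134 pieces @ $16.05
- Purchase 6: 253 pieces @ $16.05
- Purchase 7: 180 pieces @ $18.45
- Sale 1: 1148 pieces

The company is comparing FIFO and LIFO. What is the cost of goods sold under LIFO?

FIFO COGS: 120 @ $16.70 + 255 @ $15.70 + 211 @ $20.00 + 92 @ $20.15 + 270 @ $15.80 + 134 @ $16.05 + 66 @ $16.05 = $19,557.30
LIFO COGS: 180 @ $18.45 + 253 @ $16.05 + 134 @ $16.05 + 270 @ $15.80 + 92 @ $20.15 + 211 @ $20.00 + 8 @ $15.70 = $19,997.75

COGS = $19,997.75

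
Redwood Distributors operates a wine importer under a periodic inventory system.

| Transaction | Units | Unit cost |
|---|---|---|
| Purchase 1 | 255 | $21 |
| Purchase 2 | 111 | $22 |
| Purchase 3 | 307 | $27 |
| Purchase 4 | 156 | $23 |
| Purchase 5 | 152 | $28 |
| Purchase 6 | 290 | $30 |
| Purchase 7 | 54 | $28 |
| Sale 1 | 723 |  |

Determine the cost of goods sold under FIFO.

Sale 1 (723) [FIFO — oldest first]: 255 @ $21 + 111 @ $22 + 307 @ $27 + 50 @ $23 = $17,236
Ending inventory: 106 @ $23 + 152 @ $28 + 290 @ $30 + 54 @ $28 = $16,906
Check: goods available $34,142 = COGS $17,236 + ending $16,906

COGS = $17,236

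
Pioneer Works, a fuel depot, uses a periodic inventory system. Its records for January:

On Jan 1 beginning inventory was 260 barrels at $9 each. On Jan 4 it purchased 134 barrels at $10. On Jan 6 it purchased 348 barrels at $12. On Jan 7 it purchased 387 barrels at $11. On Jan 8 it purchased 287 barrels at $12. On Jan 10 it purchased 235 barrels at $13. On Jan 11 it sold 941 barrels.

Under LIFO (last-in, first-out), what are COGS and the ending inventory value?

COGS = $11,140; ending inventory = $7,472

Jan 11, 941 sold [LIFO — newest first]: 235 @ $13 + 287 @ $12 + 387 @ $11 + 32 @ $12 = $11,140
Ending inventory: 260 @ $9 + 134 @ $10 + 316 @ $12 = $7,472
Check: goods available $18,612 = COGS $11,140 + ending $7,472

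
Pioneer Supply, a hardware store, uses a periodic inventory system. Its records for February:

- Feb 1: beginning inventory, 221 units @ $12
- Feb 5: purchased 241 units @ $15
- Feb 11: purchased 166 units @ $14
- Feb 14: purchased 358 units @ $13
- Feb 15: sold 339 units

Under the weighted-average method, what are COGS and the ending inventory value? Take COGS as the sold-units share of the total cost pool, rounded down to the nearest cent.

COGS = $4,553.80; ending inventory = $8,691.20

Feb 15, sell 339: 339/986 × $13,245.00 → $4,553.80
Ending inventory (cost pool remaining) = $8,691.20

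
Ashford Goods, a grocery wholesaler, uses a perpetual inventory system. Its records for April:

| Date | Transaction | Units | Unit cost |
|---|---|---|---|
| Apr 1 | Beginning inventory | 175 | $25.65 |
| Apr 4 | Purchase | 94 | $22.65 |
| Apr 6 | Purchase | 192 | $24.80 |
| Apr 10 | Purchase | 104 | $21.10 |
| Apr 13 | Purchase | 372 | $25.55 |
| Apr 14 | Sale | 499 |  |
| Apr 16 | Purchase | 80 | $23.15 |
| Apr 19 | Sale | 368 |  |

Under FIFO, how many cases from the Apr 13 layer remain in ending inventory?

70

Apr 14, 499 sold [FIFO — oldest first]: 175 @ $25.65 + 94 @ $22.65 + 192 @ $24.80 + 38 @ $21.10 = $12,181.25
Apr 19, 368 sold [FIFO — oldest first]: 66 @ $21.10 + 302 @ $25.55 = $9,108.70
Total COGS = $12,181.25 + $9,108.70 = $21,289.95
Ending inventory: 70 @ $25.55 + 80 @ $23.15 = $3,640.50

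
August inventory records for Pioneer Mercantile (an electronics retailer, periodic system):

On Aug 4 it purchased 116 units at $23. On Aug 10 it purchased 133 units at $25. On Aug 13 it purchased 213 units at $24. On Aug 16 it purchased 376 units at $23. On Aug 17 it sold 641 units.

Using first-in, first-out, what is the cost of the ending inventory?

Aug 17, 641 sold [FIFO — oldest first]: 116 @ $23 + 133 @ $25 + 213 @ $24 + 179 @ $23 = $15,222
Ending inventory: 197 @ $23 = $4,531
Check: goods available $19,753 = COGS $15,222 + ending $4,531

Ending inventory = $4,531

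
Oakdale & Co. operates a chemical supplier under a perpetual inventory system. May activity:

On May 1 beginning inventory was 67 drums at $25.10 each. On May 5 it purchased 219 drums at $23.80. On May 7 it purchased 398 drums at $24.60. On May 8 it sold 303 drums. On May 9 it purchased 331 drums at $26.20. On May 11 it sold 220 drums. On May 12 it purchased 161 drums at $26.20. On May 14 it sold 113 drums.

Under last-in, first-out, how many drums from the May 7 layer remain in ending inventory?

95

May 8, 303 sold [LIFO — newest first]: 303 @ $24.60 = $7,453.80
May 11, 220 sold [LIFO — newest first]: 220 @ $26.20 = $5,764.00
May 14, 113 sold [LIFO — newest first]: 113 @ $26.20 = $2,960.60
Total COGS = $7,453.80 + $5,764.00 + $2,960.60 = $16,178.40
Ending inventory: 67 @ $25.10 + 219 @ $23.80 + 95 @ $24.60 + 111 @ $26.20 + 48 @ $26.20 = $13,396.70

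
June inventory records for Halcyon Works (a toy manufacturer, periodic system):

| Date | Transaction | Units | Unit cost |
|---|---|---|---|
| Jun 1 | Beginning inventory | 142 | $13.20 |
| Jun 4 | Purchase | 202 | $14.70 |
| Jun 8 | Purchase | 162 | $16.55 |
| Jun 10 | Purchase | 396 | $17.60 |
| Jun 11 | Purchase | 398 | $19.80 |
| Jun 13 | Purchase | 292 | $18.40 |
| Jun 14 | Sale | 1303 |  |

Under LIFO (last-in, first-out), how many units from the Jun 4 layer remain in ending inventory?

147

Jun 14, 1303 sold [LIFO — newest first]: 292 @ $18.40 + 398 @ $19.80 + 396 @ $17.60 + 162 @ $16.55 + 55 @ $14.70 = $23,712.40
Ending inventory: 142 @ $13.20 + 147 @ $14.70 = $4,035.30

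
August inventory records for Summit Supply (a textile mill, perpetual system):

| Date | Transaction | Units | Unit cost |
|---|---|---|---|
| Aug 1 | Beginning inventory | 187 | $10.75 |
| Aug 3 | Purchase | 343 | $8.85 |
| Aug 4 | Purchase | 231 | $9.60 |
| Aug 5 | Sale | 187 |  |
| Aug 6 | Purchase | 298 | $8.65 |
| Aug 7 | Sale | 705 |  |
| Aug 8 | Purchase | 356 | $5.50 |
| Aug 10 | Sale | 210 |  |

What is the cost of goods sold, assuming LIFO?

Aug 5, 187 sold [LIFO — newest first]: 187 @ $9.60 = $1,795.20
Aug 7, 705 sold [LIFO — newest first]: 298 @ $8.65 + 44 @ $9.60 + 343 @ $8.85 + 20 @ $10.75 = $6,250.65
Aug 10, 210 sold [LIFO — newest first]: 210 @ $5.50 = $1,155.00
Total COGS = $1,795.20 + $6,250.65 + $1,155.00 = $9,200.85
Ending inventory: 167 @ $10.75 + 146 @ $5.50 = $2,598.25

COGS = $9,200.85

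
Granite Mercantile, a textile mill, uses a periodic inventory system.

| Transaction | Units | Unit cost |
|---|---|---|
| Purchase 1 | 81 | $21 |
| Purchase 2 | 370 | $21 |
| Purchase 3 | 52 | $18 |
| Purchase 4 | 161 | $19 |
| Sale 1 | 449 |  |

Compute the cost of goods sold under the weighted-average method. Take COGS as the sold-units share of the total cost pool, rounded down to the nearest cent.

COGS = $9,105.77

Sale 1, sell 449: 449/664 × $13,466.00 → $9,105.77
Ending inventory (cost pool remaining) = $4,360.23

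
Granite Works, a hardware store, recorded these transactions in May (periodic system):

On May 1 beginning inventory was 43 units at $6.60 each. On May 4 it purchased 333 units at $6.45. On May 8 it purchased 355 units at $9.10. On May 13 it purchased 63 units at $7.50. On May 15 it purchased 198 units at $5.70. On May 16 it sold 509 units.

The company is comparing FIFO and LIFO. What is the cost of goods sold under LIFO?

FIFO COGS: 43 @ $6.60 + 333 @ $6.45 + 133 @ $9.10 = $3,641.95
LIFO COGS: 198 @ $5.70 + 63 @ $7.50 + 248 @ $9.10 = $3,857.90

COGS = $3,857.90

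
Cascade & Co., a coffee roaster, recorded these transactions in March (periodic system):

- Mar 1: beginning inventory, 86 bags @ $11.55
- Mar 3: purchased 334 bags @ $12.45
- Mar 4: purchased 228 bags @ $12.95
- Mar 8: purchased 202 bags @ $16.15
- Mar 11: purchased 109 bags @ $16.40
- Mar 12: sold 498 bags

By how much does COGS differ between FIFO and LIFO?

FIFO COGS: 86 @ $11.55 + 334 @ $12.45 + 78 @ $12.95 = $6,161.70
LIFO COGS: 109 @ $16.40 + 202 @ $16.15 + 187 @ $12.95 = $7,471.55
Difference = |$6,161.70 − $7,471.55| = $1,309.85

$1,309.85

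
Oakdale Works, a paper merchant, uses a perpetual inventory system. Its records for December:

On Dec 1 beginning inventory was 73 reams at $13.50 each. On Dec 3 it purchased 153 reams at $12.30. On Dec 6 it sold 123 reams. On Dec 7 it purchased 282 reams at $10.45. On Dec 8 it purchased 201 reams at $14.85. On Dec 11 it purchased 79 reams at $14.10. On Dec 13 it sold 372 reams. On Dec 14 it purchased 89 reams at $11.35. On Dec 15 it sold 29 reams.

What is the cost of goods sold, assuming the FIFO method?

COGS = $6,051.90

Dec 6, 123 sold [FIFO — oldest first]: 73 @ $13.50 + 50 @ $12.30 = $1,600.50
Dec 13, 372 sold [FIFO — oldest first]: 103 @ $12.30 + 269 @ $10.45 = $4,077.95
Dec 15, 29 sold [FIFO — oldest first]: 13 @ $10.45 + 16 @ $14.85 = $373.45
Total COGS = $1,600.50 + $4,077.95 + $373.45 = $6,051.90
Ending inventory: 185 @ $14.85 + 79 @ $14.10 + 89 @ $11.35 = $4,871.30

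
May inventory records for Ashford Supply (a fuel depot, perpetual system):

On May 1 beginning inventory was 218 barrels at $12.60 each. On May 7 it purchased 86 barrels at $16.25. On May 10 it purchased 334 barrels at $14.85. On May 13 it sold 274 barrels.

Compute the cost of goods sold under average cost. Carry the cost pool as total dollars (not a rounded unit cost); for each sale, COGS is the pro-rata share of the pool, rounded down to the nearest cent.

COGS = $3,909.95

After May 1: 218 on hand, pool $2,746.80 (≈ $12.6000 each)
After May 7: 304 on hand, pool $4,144.30 (≈ $13.6326 each)
After May 10: 638 on hand, pool $9,104.20 (≈ $14.2699 each)
May 13, sell 274: 274/638 × $9,104.20 → $3,909.95
Ending inventory (cost pool remaining) = $5,194.25
Check: goods available $9,104.20 = COGS $3,909.95 + ending $5,194.25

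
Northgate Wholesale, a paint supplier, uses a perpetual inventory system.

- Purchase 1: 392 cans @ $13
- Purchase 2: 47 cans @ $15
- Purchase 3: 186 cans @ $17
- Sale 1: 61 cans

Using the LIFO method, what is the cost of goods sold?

COGS = $1,037

Sale 1 (61) [LIFO — newest first]: 61 @ $17 = $1,037
Ending inventory: 392 @ $13 + 47 @ $15 + 125 @ $17 = $7,926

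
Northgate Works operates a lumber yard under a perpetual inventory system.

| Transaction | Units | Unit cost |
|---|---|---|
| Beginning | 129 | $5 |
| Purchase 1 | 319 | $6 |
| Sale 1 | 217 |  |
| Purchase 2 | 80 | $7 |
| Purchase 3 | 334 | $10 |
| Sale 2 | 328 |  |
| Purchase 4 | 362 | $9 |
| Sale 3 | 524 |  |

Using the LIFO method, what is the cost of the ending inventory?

Ending inventory = $801

Sale 1 (217) [LIFO — newest first]: 217 @ $6 = $1,302
Sale 2 (328) [LIFO — newest first]: 328 @ $10 = $3,280
Sale 3 (524) [LIFO — newest first]: 362 @ $9 + 6 @ $10 + 80 @ $7 + 76 @ $6 = $4,334
Total COGS = $1,302 + $3,280 + $4,334 = $8,916
Ending inventory: 129 @ $5 + 26 @ $6 = $801
Check: goods available $9,717 = COGS $8,916 + ending $801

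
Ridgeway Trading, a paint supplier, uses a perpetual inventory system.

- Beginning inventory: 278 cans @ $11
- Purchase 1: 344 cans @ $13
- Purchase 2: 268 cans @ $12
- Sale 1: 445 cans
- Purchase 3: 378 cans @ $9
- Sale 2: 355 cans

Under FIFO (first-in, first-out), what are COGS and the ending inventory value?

Sale 1 (445) [FIFO — oldest first]: 278 @ $11 + 167 @ $13 = $5,229
Sale 2 (355) [FIFO — oldest first]: 177 @ $13 + 178 @ $12 = $4,437
Total COGS = $5,229 + $4,437 = $9,666
Ending inventory: 90 @ $12 + 378 @ $9 = $4,482

COGS = $9,666; ending inventory = $4,482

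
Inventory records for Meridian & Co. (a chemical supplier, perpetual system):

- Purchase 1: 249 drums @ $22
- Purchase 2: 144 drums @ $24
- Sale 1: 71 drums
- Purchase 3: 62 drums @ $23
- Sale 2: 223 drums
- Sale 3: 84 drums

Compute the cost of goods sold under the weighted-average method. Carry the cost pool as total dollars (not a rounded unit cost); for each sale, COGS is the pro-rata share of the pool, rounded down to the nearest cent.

COGS = $8,606.24

After Purchase 1: 249 on hand, pool $5,478.00 (≈ $22.0000 each)
After Purchase 2: 393 on hand, pool $8,934.00 (≈ $22.7328 each)
Sale 1, sell 71: 71/393 × $8,934.00 → $1,614.03
After Purchase 3: 384 on hand, pool $8,745.97 (≈ $22.7760 each)
Sale 2, sell 223: 223/384 × $8,745.97 → $5,079.03
Sale 3, sell 84: 84/161 × $3,666.94 → $1,913.18
Total COGS = $1,614.03 + $5,079.03 + $1,913.18 = $8,606.24
Ending inventory (cost pool remaining) = $1,753.76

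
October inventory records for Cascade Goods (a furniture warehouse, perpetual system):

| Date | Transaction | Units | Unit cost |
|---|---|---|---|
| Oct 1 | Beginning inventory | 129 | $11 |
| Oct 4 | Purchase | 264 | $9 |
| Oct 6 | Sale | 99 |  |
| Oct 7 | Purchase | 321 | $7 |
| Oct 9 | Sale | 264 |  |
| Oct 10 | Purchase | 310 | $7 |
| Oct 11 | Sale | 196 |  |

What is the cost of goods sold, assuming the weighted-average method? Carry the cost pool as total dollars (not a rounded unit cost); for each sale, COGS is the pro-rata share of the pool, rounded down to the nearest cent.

After Oct 1: 129 on hand, pool $1,419.00 (≈ $11.0000 each)
After Oct 4: 393 on hand, pool $3,795.00 (≈ $9.6565 each)
Oct 6, sell 99: 99/393 × $3,795.00 → $955.99
After Oct 7: 615 on hand, pool $5,086.01 (≈ $8.2699 each)
Oct 9, sell 264: 264/615 × $5,086.01 → $2,183.26
After Oct 10: 661 on hand, pool $5,072.75 (≈ $7.6744 each)
Oct 11, sell 196: 196/661 × $5,072.75 → $1,504.17
Total COGS = $955.99 + $2,183.26 + $1,504.17 = $4,643.42
Ending inventory (cost pool remaining) = $3,568.58
Check: goods available $8,212.00 = COGS $4,643.42 + ending $3,568.58

COGS = $4,643.42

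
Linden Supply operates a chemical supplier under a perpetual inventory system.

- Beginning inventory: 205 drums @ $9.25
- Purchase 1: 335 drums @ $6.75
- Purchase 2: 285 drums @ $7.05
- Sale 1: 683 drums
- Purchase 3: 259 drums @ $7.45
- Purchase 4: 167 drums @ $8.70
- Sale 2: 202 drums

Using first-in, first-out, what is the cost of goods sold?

Sale 1 (683) [FIFO — oldest first]: 205 @ $9.25 + 335 @ $6.75 + 143 @ $7.05 = $5,165.65
Sale 2 (202) [FIFO — oldest first]: 142 @ $7.05 + 60 @ $7.45 = $1,448.10
Total COGS = $5,165.65 + $1,448.10 = $6,613.75
Ending inventory: 199 @ $7.45 + 167 @ $8.70 = $2,935.45

COGS = $6,613.75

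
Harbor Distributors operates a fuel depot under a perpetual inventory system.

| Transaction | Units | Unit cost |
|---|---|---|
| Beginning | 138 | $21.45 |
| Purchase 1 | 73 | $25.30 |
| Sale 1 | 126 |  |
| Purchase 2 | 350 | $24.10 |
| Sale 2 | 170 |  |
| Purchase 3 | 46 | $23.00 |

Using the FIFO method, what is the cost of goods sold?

COGS = $6,855.50

Sale 1 (126) [FIFO — oldest first]: 126 @ $21.45 = $2,702.70
Sale 2 (170) [FIFO — oldest first]: 12 @ $21.45 + 73 @ $25.30 + 85 @ $24.10 = $4,152.80
Total COGS = $2,702.70 + $4,152.80 = $6,855.50
Ending inventory: 265 @ $24.10 + 46 @ $23.00 = $7,444.50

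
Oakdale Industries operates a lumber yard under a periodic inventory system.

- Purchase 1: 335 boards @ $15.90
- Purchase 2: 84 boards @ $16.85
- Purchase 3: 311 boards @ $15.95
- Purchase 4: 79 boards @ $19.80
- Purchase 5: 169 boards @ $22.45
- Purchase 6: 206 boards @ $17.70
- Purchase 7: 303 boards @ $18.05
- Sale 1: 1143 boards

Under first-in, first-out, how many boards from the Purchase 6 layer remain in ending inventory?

Sale 1 (1143) [FIFO — oldest first]: 335 @ $15.90 + 84 @ $16.85 + 311 @ $15.95 + 79 @ $19.80 + 169 @ $22.45 + 165 @ $17.70 = $19,981.10
Ending inventory: 41 @ $17.70 + 303 @ $18.05 = $6,194.85

41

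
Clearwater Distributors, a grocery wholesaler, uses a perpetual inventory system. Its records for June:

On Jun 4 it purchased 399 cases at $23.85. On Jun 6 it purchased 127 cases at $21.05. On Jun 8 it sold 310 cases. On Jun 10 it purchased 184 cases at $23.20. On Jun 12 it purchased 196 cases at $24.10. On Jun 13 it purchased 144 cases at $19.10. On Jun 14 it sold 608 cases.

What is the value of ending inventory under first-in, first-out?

Ending inventory = $2,521.20

Jun 8, 310 sold [FIFO — oldest first]: 310 @ $23.85 = $7,393.50
Jun 14, 608 sold [FIFO — oldest first]: 89 @ $23.85 + 127 @ $21.05 + 184 @ $23.20 + 196 @ $24.10 + 12 @ $19.10 = $14,017.60
Total COGS = $7,393.50 + $14,017.60 = $21,411.10
Ending inventory: 132 @ $19.10 = $2,521.20
Check: goods available $23,932.30 = COGS $21,411.10 + ending $2,521.20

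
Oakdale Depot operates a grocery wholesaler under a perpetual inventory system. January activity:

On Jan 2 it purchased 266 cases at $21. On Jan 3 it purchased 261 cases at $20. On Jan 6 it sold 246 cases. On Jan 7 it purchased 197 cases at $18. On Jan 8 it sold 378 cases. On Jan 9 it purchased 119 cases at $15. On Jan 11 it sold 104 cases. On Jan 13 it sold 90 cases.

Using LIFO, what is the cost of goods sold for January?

COGS = $15,612

Jan 6, 246 sold [LIFO — newest first]: 246 @ $20 = $4,920
Jan 8, 378 sold [LIFO — newest first]: 197 @ $18 + 15 @ $20 + 166 @ $21 = $7,332
Jan 11, 104 sold [LIFO — newest first]: 104 @ $15 = $1,560
Jan 13, 90 sold [LIFO — newest first]: 15 @ $15 + 75 @ $21 = $1,800
Total COGS = $4,920 + $7,332 + $1,560 + $1,800 = $15,612
Ending inventory: 25 @ $21 = $525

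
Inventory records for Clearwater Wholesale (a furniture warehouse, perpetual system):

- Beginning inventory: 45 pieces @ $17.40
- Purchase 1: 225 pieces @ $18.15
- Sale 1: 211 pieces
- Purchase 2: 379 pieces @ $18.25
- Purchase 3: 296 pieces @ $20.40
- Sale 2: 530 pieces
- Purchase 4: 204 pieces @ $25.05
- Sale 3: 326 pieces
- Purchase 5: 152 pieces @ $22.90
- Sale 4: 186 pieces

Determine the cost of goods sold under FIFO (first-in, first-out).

COGS = $25,313.70

Sale 1 (211) [FIFO — oldest first]: 45 @ $17.40 + 166 @ $18.15 = $3,795.90
Sale 2 (530) [FIFO — oldest first]: 59 @ $18.15 + 379 @ $18.25 + 92 @ $20.40 = $9,864.40
Sale 3 (326) [FIFO — oldest first]: 204 @ $20.40 + 122 @ $25.05 = $7,217.70
Sale 4 (186) [FIFO — oldest first]: 82 @ $25.05 + 104 @ $22.90 = $4,435.70
Total COGS = $3,795.90 + $9,864.40 + $7,217.70 + $4,435.70 = $25,313.70
Ending inventory: 48 @ $22.90 = $1,099.20
Check: goods available $26,412.90 = COGS $25,313.70 + ending $1,099.20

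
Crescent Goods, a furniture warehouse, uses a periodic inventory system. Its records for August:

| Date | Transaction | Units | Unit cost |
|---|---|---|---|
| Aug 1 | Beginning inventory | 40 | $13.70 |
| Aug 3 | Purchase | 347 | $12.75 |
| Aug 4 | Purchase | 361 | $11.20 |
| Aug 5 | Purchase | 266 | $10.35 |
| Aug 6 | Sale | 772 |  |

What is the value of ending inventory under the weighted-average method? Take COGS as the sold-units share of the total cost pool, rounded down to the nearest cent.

Ending inventory = $2,808.67

Aug 6, sell 772: 772/1014 × $11,768.55 → $8,959.88
Ending inventory (cost pool remaining) = $2,808.67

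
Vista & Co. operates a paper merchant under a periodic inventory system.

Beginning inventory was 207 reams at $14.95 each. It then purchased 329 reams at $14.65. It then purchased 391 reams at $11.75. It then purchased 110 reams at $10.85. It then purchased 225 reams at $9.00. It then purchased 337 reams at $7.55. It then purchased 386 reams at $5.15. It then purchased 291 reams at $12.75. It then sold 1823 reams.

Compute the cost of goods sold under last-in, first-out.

Sale 1 (1823) [LIFO — newest first]: 291 @ $12.75 + 386 @ $5.15 + 337 @ $7.55 + 225 @ $9.00 + 110 @ $10.85 + 391 @ $11.75 + 83 @ $14.65 = $17,271.20
Ending inventory: 207 @ $14.95 + 246 @ $14.65 = $6,698.55
Check: goods available $23,969.75 = COGS $17,271.20 + ending $6,698.55

COGS = $17,271.20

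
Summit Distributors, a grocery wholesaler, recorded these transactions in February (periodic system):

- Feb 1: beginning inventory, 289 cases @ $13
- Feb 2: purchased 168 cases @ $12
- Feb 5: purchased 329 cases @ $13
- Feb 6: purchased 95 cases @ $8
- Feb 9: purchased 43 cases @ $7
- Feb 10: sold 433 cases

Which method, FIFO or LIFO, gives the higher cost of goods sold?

FIFO

FIFO COGS: 289 @ $13 + 144 @ $12 = $5,485
LIFO COGS: 43 @ $7 + 95 @ $8 + 295 @ $13 = $4,896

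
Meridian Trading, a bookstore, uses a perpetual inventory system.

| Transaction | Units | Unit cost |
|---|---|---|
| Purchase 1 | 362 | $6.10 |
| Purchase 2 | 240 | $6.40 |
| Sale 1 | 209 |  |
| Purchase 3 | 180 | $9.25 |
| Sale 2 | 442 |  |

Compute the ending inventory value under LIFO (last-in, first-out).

Sale 1 (209) [LIFO — newest first]: 209 @ $6.40 = $1,337.60
Sale 2 (442) [LIFO — newest first]: 180 @ $9.25 + 31 @ $6.40 + 231 @ $6.10 = $3,272.50
Total COGS = $1,337.60 + $3,272.50 = $4,610.10
Ending inventory: 131 @ $6.10 = $799.10
Check: goods available $5,409.20 = COGS $4,610.10 + ending $799.10

Ending inventory = $799.10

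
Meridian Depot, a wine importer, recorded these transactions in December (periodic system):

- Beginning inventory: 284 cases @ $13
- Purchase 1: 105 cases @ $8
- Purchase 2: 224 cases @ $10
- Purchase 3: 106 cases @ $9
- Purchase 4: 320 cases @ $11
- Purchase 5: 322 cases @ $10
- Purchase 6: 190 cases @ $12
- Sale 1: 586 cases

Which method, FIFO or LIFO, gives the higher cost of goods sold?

FIFO

FIFO COGS: 284 @ $13 + 105 @ $8 + 197 @ $10 = $6,502
LIFO COGS: 190 @ $12 + 322 @ $10 + 74 @ $11 = $6,314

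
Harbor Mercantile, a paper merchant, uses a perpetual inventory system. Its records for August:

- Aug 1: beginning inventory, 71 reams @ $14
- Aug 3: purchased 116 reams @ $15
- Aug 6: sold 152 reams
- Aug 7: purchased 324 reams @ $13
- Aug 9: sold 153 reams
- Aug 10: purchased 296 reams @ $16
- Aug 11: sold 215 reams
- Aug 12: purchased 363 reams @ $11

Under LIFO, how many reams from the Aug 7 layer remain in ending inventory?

Aug 6, 152 sold [LIFO — newest first]: 116 @ $15 + 36 @ $14 = $2,244
Aug 9, 153 sold [LIFO — newest first]: 153 @ $13 = $1,989
Aug 11, 215 sold [LIFO — newest first]: 215 @ $16 = $3,440
Total COGS = $2,244 + $1,989 + $3,440 = $7,673
Ending inventory: 35 @ $14 + 171 @ $13 + 81 @ $16 + 363 @ $11 = $8,002

171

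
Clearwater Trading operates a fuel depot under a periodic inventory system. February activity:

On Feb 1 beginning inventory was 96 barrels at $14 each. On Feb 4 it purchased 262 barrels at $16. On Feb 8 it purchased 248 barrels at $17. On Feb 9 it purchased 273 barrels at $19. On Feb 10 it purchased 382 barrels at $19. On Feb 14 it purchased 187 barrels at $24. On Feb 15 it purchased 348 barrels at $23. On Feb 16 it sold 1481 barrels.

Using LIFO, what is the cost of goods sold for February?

Feb 16, 1481 sold [LIFO — newest first]: 348 @ $23 + 187 @ $24 + 382 @ $19 + 273 @ $19 + 248 @ $17 + 43 @ $16 = $29,841
Ending inventory: 96 @ $14 + 219 @ $16 = $4,848

COGS = $29,841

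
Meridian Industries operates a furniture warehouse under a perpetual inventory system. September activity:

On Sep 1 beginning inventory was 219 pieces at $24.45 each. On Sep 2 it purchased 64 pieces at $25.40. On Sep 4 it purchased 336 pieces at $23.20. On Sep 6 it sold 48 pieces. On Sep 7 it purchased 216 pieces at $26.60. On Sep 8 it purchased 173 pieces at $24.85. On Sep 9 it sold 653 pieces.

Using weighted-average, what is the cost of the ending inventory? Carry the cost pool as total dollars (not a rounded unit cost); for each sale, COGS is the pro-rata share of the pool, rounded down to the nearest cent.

After Sep 1: 219 on hand, pool $5,354.55 (≈ $24.4500 each)
After Sep 2: 283 on hand, pool $6,980.15 (≈ $24.6648 each)
After Sep 4: 619 on hand, pool $14,775.35 (≈ $23.8697 each)
Sep 6, sell 48: 48/619 × $14,775.35 → $1,145.74
After Sep 7: 787 on hand, pool $19,375.21 (≈ $24.6191 each)
After Sep 8: 960 on hand, pool $23,674.26 (≈ $24.6607 each)
Sep 9, sell 653: 653/960 × $23,674.26 → $16,103.42
Total COGS = $1,145.74 + $16,103.42 = $17,249.16
Ending inventory (cost pool remaining) = $7,570.84
Check: goods available $24,820.00 = COGS $17,249.16 + ending $7,570.84

Ending inventory = $7,570.84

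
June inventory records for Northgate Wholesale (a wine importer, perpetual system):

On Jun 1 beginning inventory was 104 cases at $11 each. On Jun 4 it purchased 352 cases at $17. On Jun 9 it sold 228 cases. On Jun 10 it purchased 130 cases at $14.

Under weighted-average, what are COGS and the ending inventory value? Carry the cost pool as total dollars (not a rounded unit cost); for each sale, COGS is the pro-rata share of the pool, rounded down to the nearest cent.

After Jun 1: 104 on hand, pool $1,144.00 (≈ $11.0000 each)
After Jun 4: 456 on hand, pool $7,128.00 (≈ $15.6316 each)
Jun 9, sell 228: 228/456 × $7,128.00 → $3,564.00
After Jun 10: 358 on hand, pool $5,384.00 (≈ $15.0391 each)
Ending inventory (cost pool remaining) = $5,384.00
Check: goods available $8,948.00 = COGS $3,564.00 + ending $5,384.00

COGS = $3,564.00; ending inventory = $5,384.00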